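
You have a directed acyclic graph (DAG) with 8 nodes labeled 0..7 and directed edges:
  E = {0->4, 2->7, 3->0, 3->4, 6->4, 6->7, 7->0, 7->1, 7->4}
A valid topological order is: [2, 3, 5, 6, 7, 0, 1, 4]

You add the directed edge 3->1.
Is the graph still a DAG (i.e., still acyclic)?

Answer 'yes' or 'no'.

Answer: yes

Derivation:
Given toposort: [2, 3, 5, 6, 7, 0, 1, 4]
Position of 3: index 1; position of 1: index 6
New edge 3->1: forward
Forward edge: respects the existing order. Still a DAG, same toposort still valid.
Still a DAG? yes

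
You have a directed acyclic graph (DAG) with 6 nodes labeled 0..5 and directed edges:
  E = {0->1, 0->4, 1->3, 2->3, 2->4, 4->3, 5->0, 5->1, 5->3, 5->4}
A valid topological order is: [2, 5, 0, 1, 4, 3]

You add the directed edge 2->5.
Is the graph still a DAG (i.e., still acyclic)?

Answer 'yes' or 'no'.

Given toposort: [2, 5, 0, 1, 4, 3]
Position of 2: index 0; position of 5: index 1
New edge 2->5: forward
Forward edge: respects the existing order. Still a DAG, same toposort still valid.
Still a DAG? yes

Answer: yes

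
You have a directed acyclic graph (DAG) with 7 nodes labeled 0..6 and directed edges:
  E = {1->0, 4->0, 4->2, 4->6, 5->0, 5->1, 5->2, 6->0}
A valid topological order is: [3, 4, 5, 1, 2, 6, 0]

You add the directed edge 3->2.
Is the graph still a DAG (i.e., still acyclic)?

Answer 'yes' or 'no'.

Given toposort: [3, 4, 5, 1, 2, 6, 0]
Position of 3: index 0; position of 2: index 4
New edge 3->2: forward
Forward edge: respects the existing order. Still a DAG, same toposort still valid.
Still a DAG? yes

Answer: yes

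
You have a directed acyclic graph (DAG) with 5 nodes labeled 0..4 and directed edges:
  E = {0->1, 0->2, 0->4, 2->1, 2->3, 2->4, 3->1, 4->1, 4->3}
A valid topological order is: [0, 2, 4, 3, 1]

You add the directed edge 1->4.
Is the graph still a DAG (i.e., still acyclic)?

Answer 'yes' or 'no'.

Given toposort: [0, 2, 4, 3, 1]
Position of 1: index 4; position of 4: index 2
New edge 1->4: backward (u after v in old order)
Backward edge: old toposort is now invalid. Check if this creates a cycle.
Does 4 already reach 1? Reachable from 4: [1, 3, 4]. YES -> cycle!
Still a DAG? no

Answer: no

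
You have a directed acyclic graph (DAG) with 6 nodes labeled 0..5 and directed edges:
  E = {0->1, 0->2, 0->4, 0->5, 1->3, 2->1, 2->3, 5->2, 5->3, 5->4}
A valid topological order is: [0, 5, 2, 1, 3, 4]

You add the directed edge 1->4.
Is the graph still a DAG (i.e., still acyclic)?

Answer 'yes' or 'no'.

Given toposort: [0, 5, 2, 1, 3, 4]
Position of 1: index 3; position of 4: index 5
New edge 1->4: forward
Forward edge: respects the existing order. Still a DAG, same toposort still valid.
Still a DAG? yes

Answer: yes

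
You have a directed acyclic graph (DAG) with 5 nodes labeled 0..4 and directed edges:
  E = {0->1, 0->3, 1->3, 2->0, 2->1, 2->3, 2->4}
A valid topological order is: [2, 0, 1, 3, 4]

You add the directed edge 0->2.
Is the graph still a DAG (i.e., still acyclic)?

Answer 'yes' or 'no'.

Answer: no

Derivation:
Given toposort: [2, 0, 1, 3, 4]
Position of 0: index 1; position of 2: index 0
New edge 0->2: backward (u after v in old order)
Backward edge: old toposort is now invalid. Check if this creates a cycle.
Does 2 already reach 0? Reachable from 2: [0, 1, 2, 3, 4]. YES -> cycle!
Still a DAG? no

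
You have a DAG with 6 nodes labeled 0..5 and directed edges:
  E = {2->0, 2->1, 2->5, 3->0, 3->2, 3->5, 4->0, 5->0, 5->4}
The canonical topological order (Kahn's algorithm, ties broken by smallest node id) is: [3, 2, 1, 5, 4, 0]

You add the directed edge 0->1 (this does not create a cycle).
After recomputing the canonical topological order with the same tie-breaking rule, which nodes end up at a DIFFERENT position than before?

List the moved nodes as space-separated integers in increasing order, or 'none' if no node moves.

Answer: 0 1 4 5

Derivation:
Old toposort: [3, 2, 1, 5, 4, 0]
Added edge 0->1
Recompute Kahn (smallest-id tiebreak):
  initial in-degrees: [4, 2, 1, 0, 1, 2]
  ready (indeg=0): [3]
  pop 3: indeg[0]->3; indeg[2]->0; indeg[5]->1 | ready=[2] | order so far=[3]
  pop 2: indeg[0]->2; indeg[1]->1; indeg[5]->0 | ready=[5] | order so far=[3, 2]
  pop 5: indeg[0]->1; indeg[4]->0 | ready=[4] | order so far=[3, 2, 5]
  pop 4: indeg[0]->0 | ready=[0] | order so far=[3, 2, 5, 4]
  pop 0: indeg[1]->0 | ready=[1] | order so far=[3, 2, 5, 4, 0]
  pop 1: no out-edges | ready=[] | order so far=[3, 2, 5, 4, 0, 1]
New canonical toposort: [3, 2, 5, 4, 0, 1]
Compare positions:
  Node 0: index 5 -> 4 (moved)
  Node 1: index 2 -> 5 (moved)
  Node 2: index 1 -> 1 (same)
  Node 3: index 0 -> 0 (same)
  Node 4: index 4 -> 3 (moved)
  Node 5: index 3 -> 2 (moved)
Nodes that changed position: 0 1 4 5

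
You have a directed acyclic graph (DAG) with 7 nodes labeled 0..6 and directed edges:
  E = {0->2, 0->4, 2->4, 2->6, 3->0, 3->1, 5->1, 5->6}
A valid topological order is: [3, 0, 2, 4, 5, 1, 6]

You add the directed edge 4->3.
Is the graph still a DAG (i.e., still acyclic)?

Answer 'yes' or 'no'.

Given toposort: [3, 0, 2, 4, 5, 1, 6]
Position of 4: index 3; position of 3: index 0
New edge 4->3: backward (u after v in old order)
Backward edge: old toposort is now invalid. Check if this creates a cycle.
Does 3 already reach 4? Reachable from 3: [0, 1, 2, 3, 4, 6]. YES -> cycle!
Still a DAG? no

Answer: no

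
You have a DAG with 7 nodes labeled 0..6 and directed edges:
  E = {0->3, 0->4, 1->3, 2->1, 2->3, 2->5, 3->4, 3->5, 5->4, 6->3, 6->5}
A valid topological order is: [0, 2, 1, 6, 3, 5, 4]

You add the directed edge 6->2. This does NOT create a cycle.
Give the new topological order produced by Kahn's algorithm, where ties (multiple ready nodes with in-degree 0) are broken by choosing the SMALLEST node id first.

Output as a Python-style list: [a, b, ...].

Answer: [0, 6, 2, 1, 3, 5, 4]

Derivation:
Old toposort: [0, 2, 1, 6, 3, 5, 4]
Added edge: 6->2
Position of 6 (3) > position of 2 (1). Must reorder: 6 must now come before 2.
Run Kahn's algorithm (break ties by smallest node id):
  initial in-degrees: [0, 1, 1, 4, 3, 3, 0]
  ready (indeg=0): [0, 6]
  pop 0: indeg[3]->3; indeg[4]->2 | ready=[6] | order so far=[0]
  pop 6: indeg[2]->0; indeg[3]->2; indeg[5]->2 | ready=[2] | order so far=[0, 6]
  pop 2: indeg[1]->0; indeg[3]->1; indeg[5]->1 | ready=[1] | order so far=[0, 6, 2]
  pop 1: indeg[3]->0 | ready=[3] | order so far=[0, 6, 2, 1]
  pop 3: indeg[4]->1; indeg[5]->0 | ready=[5] | order so far=[0, 6, 2, 1, 3]
  pop 5: indeg[4]->0 | ready=[4] | order so far=[0, 6, 2, 1, 3, 5]
  pop 4: no out-edges | ready=[] | order so far=[0, 6, 2, 1, 3, 5, 4]
  Result: [0, 6, 2, 1, 3, 5, 4]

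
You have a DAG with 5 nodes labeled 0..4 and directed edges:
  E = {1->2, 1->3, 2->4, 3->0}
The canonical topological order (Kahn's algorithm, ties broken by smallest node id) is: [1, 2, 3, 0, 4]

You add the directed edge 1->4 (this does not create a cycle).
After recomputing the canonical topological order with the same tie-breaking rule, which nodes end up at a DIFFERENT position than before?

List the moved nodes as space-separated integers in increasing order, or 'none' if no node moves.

Old toposort: [1, 2, 3, 0, 4]
Added edge 1->4
Recompute Kahn (smallest-id tiebreak):
  initial in-degrees: [1, 0, 1, 1, 2]
  ready (indeg=0): [1]
  pop 1: indeg[2]->0; indeg[3]->0; indeg[4]->1 | ready=[2, 3] | order so far=[1]
  pop 2: indeg[4]->0 | ready=[3, 4] | order so far=[1, 2]
  pop 3: indeg[0]->0 | ready=[0, 4] | order so far=[1, 2, 3]
  pop 0: no out-edges | ready=[4] | order so far=[1, 2, 3, 0]
  pop 4: no out-edges | ready=[] | order so far=[1, 2, 3, 0, 4]
New canonical toposort: [1, 2, 3, 0, 4]
Compare positions:
  Node 0: index 3 -> 3 (same)
  Node 1: index 0 -> 0 (same)
  Node 2: index 1 -> 1 (same)
  Node 3: index 2 -> 2 (same)
  Node 4: index 4 -> 4 (same)
Nodes that changed position: none

Answer: none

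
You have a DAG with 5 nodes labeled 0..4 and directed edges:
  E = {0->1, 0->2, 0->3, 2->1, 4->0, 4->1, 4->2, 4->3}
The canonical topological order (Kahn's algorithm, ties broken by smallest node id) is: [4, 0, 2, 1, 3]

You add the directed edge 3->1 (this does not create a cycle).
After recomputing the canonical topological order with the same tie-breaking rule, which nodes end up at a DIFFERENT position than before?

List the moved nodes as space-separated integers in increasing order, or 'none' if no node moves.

Old toposort: [4, 0, 2, 1, 3]
Added edge 3->1
Recompute Kahn (smallest-id tiebreak):
  initial in-degrees: [1, 4, 2, 2, 0]
  ready (indeg=0): [4]
  pop 4: indeg[0]->0; indeg[1]->3; indeg[2]->1; indeg[3]->1 | ready=[0] | order so far=[4]
  pop 0: indeg[1]->2; indeg[2]->0; indeg[3]->0 | ready=[2, 3] | order so far=[4, 0]
  pop 2: indeg[1]->1 | ready=[3] | order so far=[4, 0, 2]
  pop 3: indeg[1]->0 | ready=[1] | order so far=[4, 0, 2, 3]
  pop 1: no out-edges | ready=[] | order so far=[4, 0, 2, 3, 1]
New canonical toposort: [4, 0, 2, 3, 1]
Compare positions:
  Node 0: index 1 -> 1 (same)
  Node 1: index 3 -> 4 (moved)
  Node 2: index 2 -> 2 (same)
  Node 3: index 4 -> 3 (moved)
  Node 4: index 0 -> 0 (same)
Nodes that changed position: 1 3

Answer: 1 3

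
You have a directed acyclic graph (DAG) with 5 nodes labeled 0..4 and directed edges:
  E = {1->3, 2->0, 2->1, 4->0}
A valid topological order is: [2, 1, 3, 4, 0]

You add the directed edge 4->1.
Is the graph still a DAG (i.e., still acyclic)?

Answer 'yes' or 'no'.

Given toposort: [2, 1, 3, 4, 0]
Position of 4: index 3; position of 1: index 1
New edge 4->1: backward (u after v in old order)
Backward edge: old toposort is now invalid. Check if this creates a cycle.
Does 1 already reach 4? Reachable from 1: [1, 3]. NO -> still a DAG (reorder needed).
Still a DAG? yes

Answer: yes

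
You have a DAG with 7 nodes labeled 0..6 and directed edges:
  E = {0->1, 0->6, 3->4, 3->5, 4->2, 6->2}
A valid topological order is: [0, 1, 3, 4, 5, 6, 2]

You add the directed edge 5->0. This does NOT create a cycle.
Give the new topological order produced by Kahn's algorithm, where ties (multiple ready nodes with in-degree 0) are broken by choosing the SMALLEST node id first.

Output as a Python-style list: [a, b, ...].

Old toposort: [0, 1, 3, 4, 5, 6, 2]
Added edge: 5->0
Position of 5 (4) > position of 0 (0). Must reorder: 5 must now come before 0.
Run Kahn's algorithm (break ties by smallest node id):
  initial in-degrees: [1, 1, 2, 0, 1, 1, 1]
  ready (indeg=0): [3]
  pop 3: indeg[4]->0; indeg[5]->0 | ready=[4, 5] | order so far=[3]
  pop 4: indeg[2]->1 | ready=[5] | order so far=[3, 4]
  pop 5: indeg[0]->0 | ready=[0] | order so far=[3, 4, 5]
  pop 0: indeg[1]->0; indeg[6]->0 | ready=[1, 6] | order so far=[3, 4, 5, 0]
  pop 1: no out-edges | ready=[6] | order so far=[3, 4, 5, 0, 1]
  pop 6: indeg[2]->0 | ready=[2] | order so far=[3, 4, 5, 0, 1, 6]
  pop 2: no out-edges | ready=[] | order so far=[3, 4, 5, 0, 1, 6, 2]
  Result: [3, 4, 5, 0, 1, 6, 2]

Answer: [3, 4, 5, 0, 1, 6, 2]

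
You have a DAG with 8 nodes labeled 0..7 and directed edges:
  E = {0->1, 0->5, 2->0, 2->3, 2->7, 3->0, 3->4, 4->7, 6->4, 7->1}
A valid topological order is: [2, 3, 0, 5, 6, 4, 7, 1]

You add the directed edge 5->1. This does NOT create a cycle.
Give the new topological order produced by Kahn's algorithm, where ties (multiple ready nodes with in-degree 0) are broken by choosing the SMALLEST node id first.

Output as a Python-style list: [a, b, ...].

Answer: [2, 3, 0, 5, 6, 4, 7, 1]

Derivation:
Old toposort: [2, 3, 0, 5, 6, 4, 7, 1]
Added edge: 5->1
Position of 5 (3) < position of 1 (7). Old order still valid.
Run Kahn's algorithm (break ties by smallest node id):
  initial in-degrees: [2, 3, 0, 1, 2, 1, 0, 2]
  ready (indeg=0): [2, 6]
  pop 2: indeg[0]->1; indeg[3]->0; indeg[7]->1 | ready=[3, 6] | order so far=[2]
  pop 3: indeg[0]->0; indeg[4]->1 | ready=[0, 6] | order so far=[2, 3]
  pop 0: indeg[1]->2; indeg[5]->0 | ready=[5, 6] | order so far=[2, 3, 0]
  pop 5: indeg[1]->1 | ready=[6] | order so far=[2, 3, 0, 5]
  pop 6: indeg[4]->0 | ready=[4] | order so far=[2, 3, 0, 5, 6]
  pop 4: indeg[7]->0 | ready=[7] | order so far=[2, 3, 0, 5, 6, 4]
  pop 7: indeg[1]->0 | ready=[1] | order so far=[2, 3, 0, 5, 6, 4, 7]
  pop 1: no out-edges | ready=[] | order so far=[2, 3, 0, 5, 6, 4, 7, 1]
  Result: [2, 3, 0, 5, 6, 4, 7, 1]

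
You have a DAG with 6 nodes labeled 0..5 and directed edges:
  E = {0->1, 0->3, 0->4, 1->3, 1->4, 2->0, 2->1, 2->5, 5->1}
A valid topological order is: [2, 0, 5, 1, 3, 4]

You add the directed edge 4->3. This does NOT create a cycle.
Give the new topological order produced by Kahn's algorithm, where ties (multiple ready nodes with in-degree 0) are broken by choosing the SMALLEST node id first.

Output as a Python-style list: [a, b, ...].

Answer: [2, 0, 5, 1, 4, 3]

Derivation:
Old toposort: [2, 0, 5, 1, 3, 4]
Added edge: 4->3
Position of 4 (5) > position of 3 (4). Must reorder: 4 must now come before 3.
Run Kahn's algorithm (break ties by smallest node id):
  initial in-degrees: [1, 3, 0, 3, 2, 1]
  ready (indeg=0): [2]
  pop 2: indeg[0]->0; indeg[1]->2; indeg[5]->0 | ready=[0, 5] | order so far=[2]
  pop 0: indeg[1]->1; indeg[3]->2; indeg[4]->1 | ready=[5] | order so far=[2, 0]
  pop 5: indeg[1]->0 | ready=[1] | order so far=[2, 0, 5]
  pop 1: indeg[3]->1; indeg[4]->0 | ready=[4] | order so far=[2, 0, 5, 1]
  pop 4: indeg[3]->0 | ready=[3] | order so far=[2, 0, 5, 1, 4]
  pop 3: no out-edges | ready=[] | order so far=[2, 0, 5, 1, 4, 3]
  Result: [2, 0, 5, 1, 4, 3]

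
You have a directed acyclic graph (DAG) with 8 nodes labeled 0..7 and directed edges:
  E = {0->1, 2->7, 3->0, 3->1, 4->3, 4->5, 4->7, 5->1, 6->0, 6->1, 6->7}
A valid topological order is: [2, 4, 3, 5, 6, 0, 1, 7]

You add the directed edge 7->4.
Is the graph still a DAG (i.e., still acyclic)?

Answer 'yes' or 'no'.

Answer: no

Derivation:
Given toposort: [2, 4, 3, 5, 6, 0, 1, 7]
Position of 7: index 7; position of 4: index 1
New edge 7->4: backward (u after v in old order)
Backward edge: old toposort is now invalid. Check if this creates a cycle.
Does 4 already reach 7? Reachable from 4: [0, 1, 3, 4, 5, 7]. YES -> cycle!
Still a DAG? no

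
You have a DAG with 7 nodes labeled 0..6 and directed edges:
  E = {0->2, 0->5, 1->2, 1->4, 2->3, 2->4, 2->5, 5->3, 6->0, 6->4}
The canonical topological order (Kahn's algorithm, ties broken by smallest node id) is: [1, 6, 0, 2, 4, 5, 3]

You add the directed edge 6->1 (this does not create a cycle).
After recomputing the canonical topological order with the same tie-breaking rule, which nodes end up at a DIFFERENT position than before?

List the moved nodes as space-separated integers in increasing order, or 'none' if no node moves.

Old toposort: [1, 6, 0, 2, 4, 5, 3]
Added edge 6->1
Recompute Kahn (smallest-id tiebreak):
  initial in-degrees: [1, 1, 2, 2, 3, 2, 0]
  ready (indeg=0): [6]
  pop 6: indeg[0]->0; indeg[1]->0; indeg[4]->2 | ready=[0, 1] | order so far=[6]
  pop 0: indeg[2]->1; indeg[5]->1 | ready=[1] | order so far=[6, 0]
  pop 1: indeg[2]->0; indeg[4]->1 | ready=[2] | order so far=[6, 0, 1]
  pop 2: indeg[3]->1; indeg[4]->0; indeg[5]->0 | ready=[4, 5] | order so far=[6, 0, 1, 2]
  pop 4: no out-edges | ready=[5] | order so far=[6, 0, 1, 2, 4]
  pop 5: indeg[3]->0 | ready=[3] | order so far=[6, 0, 1, 2, 4, 5]
  pop 3: no out-edges | ready=[] | order so far=[6, 0, 1, 2, 4, 5, 3]
New canonical toposort: [6, 0, 1, 2, 4, 5, 3]
Compare positions:
  Node 0: index 2 -> 1 (moved)
  Node 1: index 0 -> 2 (moved)
  Node 2: index 3 -> 3 (same)
  Node 3: index 6 -> 6 (same)
  Node 4: index 4 -> 4 (same)
  Node 5: index 5 -> 5 (same)
  Node 6: index 1 -> 0 (moved)
Nodes that changed position: 0 1 6

Answer: 0 1 6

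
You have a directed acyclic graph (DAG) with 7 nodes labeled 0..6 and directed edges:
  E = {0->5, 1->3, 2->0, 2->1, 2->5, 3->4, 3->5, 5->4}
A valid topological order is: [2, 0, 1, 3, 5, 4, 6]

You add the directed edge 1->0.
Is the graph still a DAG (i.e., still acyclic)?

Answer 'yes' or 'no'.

Given toposort: [2, 0, 1, 3, 5, 4, 6]
Position of 1: index 2; position of 0: index 1
New edge 1->0: backward (u after v in old order)
Backward edge: old toposort is now invalid. Check if this creates a cycle.
Does 0 already reach 1? Reachable from 0: [0, 4, 5]. NO -> still a DAG (reorder needed).
Still a DAG? yes

Answer: yes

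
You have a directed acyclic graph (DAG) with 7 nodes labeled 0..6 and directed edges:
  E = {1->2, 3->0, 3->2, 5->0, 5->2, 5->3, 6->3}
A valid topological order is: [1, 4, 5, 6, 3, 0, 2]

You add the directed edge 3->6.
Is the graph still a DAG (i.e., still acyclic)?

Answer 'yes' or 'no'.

Given toposort: [1, 4, 5, 6, 3, 0, 2]
Position of 3: index 4; position of 6: index 3
New edge 3->6: backward (u after v in old order)
Backward edge: old toposort is now invalid. Check if this creates a cycle.
Does 6 already reach 3? Reachable from 6: [0, 2, 3, 6]. YES -> cycle!
Still a DAG? no

Answer: no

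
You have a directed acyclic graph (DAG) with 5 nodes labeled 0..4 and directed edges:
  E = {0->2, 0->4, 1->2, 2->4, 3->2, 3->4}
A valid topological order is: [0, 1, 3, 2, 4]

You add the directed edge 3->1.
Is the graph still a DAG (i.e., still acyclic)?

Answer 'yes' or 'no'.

Given toposort: [0, 1, 3, 2, 4]
Position of 3: index 2; position of 1: index 1
New edge 3->1: backward (u after v in old order)
Backward edge: old toposort is now invalid. Check if this creates a cycle.
Does 1 already reach 3? Reachable from 1: [1, 2, 4]. NO -> still a DAG (reorder needed).
Still a DAG? yes

Answer: yes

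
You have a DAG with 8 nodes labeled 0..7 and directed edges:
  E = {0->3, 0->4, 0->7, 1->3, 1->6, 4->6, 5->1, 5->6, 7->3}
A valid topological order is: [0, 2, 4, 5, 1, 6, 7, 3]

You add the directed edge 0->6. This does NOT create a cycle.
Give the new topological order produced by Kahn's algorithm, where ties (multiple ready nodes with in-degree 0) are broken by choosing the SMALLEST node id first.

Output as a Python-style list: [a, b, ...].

Old toposort: [0, 2, 4, 5, 1, 6, 7, 3]
Added edge: 0->6
Position of 0 (0) < position of 6 (5). Old order still valid.
Run Kahn's algorithm (break ties by smallest node id):
  initial in-degrees: [0, 1, 0, 3, 1, 0, 4, 1]
  ready (indeg=0): [0, 2, 5]
  pop 0: indeg[3]->2; indeg[4]->0; indeg[6]->3; indeg[7]->0 | ready=[2, 4, 5, 7] | order so far=[0]
  pop 2: no out-edges | ready=[4, 5, 7] | order so far=[0, 2]
  pop 4: indeg[6]->2 | ready=[5, 7] | order so far=[0, 2, 4]
  pop 5: indeg[1]->0; indeg[6]->1 | ready=[1, 7] | order so far=[0, 2, 4, 5]
  pop 1: indeg[3]->1; indeg[6]->0 | ready=[6, 7] | order so far=[0, 2, 4, 5, 1]
  pop 6: no out-edges | ready=[7] | order so far=[0, 2, 4, 5, 1, 6]
  pop 7: indeg[3]->0 | ready=[3] | order so far=[0, 2, 4, 5, 1, 6, 7]
  pop 3: no out-edges | ready=[] | order so far=[0, 2, 4, 5, 1, 6, 7, 3]
  Result: [0, 2, 4, 5, 1, 6, 7, 3]

Answer: [0, 2, 4, 5, 1, 6, 7, 3]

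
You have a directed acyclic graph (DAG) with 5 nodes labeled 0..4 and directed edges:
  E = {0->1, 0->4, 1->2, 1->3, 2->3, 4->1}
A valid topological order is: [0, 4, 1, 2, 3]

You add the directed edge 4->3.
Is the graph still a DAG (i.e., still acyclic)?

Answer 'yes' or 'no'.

Given toposort: [0, 4, 1, 2, 3]
Position of 4: index 1; position of 3: index 4
New edge 4->3: forward
Forward edge: respects the existing order. Still a DAG, same toposort still valid.
Still a DAG? yes

Answer: yes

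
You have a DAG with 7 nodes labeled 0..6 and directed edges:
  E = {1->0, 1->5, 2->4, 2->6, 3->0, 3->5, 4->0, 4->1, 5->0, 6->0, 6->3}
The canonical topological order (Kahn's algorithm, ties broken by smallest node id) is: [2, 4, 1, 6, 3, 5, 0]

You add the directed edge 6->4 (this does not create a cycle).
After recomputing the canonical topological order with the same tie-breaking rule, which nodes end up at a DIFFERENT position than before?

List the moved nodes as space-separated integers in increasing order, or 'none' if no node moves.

Answer: 1 3 4 6

Derivation:
Old toposort: [2, 4, 1, 6, 3, 5, 0]
Added edge 6->4
Recompute Kahn (smallest-id tiebreak):
  initial in-degrees: [5, 1, 0, 1, 2, 2, 1]
  ready (indeg=0): [2]
  pop 2: indeg[4]->1; indeg[6]->0 | ready=[6] | order so far=[2]
  pop 6: indeg[0]->4; indeg[3]->0; indeg[4]->0 | ready=[3, 4] | order so far=[2, 6]
  pop 3: indeg[0]->3; indeg[5]->1 | ready=[4] | order so far=[2, 6, 3]
  pop 4: indeg[0]->2; indeg[1]->0 | ready=[1] | order so far=[2, 6, 3, 4]
  pop 1: indeg[0]->1; indeg[5]->0 | ready=[5] | order so far=[2, 6, 3, 4, 1]
  pop 5: indeg[0]->0 | ready=[0] | order so far=[2, 6, 3, 4, 1, 5]
  pop 0: no out-edges | ready=[] | order so far=[2, 6, 3, 4, 1, 5, 0]
New canonical toposort: [2, 6, 3, 4, 1, 5, 0]
Compare positions:
  Node 0: index 6 -> 6 (same)
  Node 1: index 2 -> 4 (moved)
  Node 2: index 0 -> 0 (same)
  Node 3: index 4 -> 2 (moved)
  Node 4: index 1 -> 3 (moved)
  Node 5: index 5 -> 5 (same)
  Node 6: index 3 -> 1 (moved)
Nodes that changed position: 1 3 4 6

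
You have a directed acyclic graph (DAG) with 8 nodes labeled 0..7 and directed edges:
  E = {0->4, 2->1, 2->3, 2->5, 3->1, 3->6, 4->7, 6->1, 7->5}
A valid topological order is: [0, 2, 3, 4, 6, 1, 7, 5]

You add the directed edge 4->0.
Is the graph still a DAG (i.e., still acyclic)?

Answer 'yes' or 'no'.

Given toposort: [0, 2, 3, 4, 6, 1, 7, 5]
Position of 4: index 3; position of 0: index 0
New edge 4->0: backward (u after v in old order)
Backward edge: old toposort is now invalid. Check if this creates a cycle.
Does 0 already reach 4? Reachable from 0: [0, 4, 5, 7]. YES -> cycle!
Still a DAG? no

Answer: no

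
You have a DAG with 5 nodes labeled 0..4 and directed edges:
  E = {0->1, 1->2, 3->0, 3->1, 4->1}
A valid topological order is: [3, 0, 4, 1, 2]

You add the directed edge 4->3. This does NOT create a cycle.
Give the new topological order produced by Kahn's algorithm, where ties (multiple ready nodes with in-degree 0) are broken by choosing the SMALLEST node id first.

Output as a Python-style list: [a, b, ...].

Old toposort: [3, 0, 4, 1, 2]
Added edge: 4->3
Position of 4 (2) > position of 3 (0). Must reorder: 4 must now come before 3.
Run Kahn's algorithm (break ties by smallest node id):
  initial in-degrees: [1, 3, 1, 1, 0]
  ready (indeg=0): [4]
  pop 4: indeg[1]->2; indeg[3]->0 | ready=[3] | order so far=[4]
  pop 3: indeg[0]->0; indeg[1]->1 | ready=[0] | order so far=[4, 3]
  pop 0: indeg[1]->0 | ready=[1] | order so far=[4, 3, 0]
  pop 1: indeg[2]->0 | ready=[2] | order so far=[4, 3, 0, 1]
  pop 2: no out-edges | ready=[] | order so far=[4, 3, 0, 1, 2]
  Result: [4, 3, 0, 1, 2]

Answer: [4, 3, 0, 1, 2]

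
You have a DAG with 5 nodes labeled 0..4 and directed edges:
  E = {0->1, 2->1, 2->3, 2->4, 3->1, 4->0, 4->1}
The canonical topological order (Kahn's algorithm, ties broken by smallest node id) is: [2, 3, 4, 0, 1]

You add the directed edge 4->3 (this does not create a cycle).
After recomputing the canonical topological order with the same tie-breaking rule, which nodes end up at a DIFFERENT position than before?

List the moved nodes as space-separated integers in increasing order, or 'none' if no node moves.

Old toposort: [2, 3, 4, 0, 1]
Added edge 4->3
Recompute Kahn (smallest-id tiebreak):
  initial in-degrees: [1, 4, 0, 2, 1]
  ready (indeg=0): [2]
  pop 2: indeg[1]->3; indeg[3]->1; indeg[4]->0 | ready=[4] | order so far=[2]
  pop 4: indeg[0]->0; indeg[1]->2; indeg[3]->0 | ready=[0, 3] | order so far=[2, 4]
  pop 0: indeg[1]->1 | ready=[3] | order so far=[2, 4, 0]
  pop 3: indeg[1]->0 | ready=[1] | order so far=[2, 4, 0, 3]
  pop 1: no out-edges | ready=[] | order so far=[2, 4, 0, 3, 1]
New canonical toposort: [2, 4, 0, 3, 1]
Compare positions:
  Node 0: index 3 -> 2 (moved)
  Node 1: index 4 -> 4 (same)
  Node 2: index 0 -> 0 (same)
  Node 3: index 1 -> 3 (moved)
  Node 4: index 2 -> 1 (moved)
Nodes that changed position: 0 3 4

Answer: 0 3 4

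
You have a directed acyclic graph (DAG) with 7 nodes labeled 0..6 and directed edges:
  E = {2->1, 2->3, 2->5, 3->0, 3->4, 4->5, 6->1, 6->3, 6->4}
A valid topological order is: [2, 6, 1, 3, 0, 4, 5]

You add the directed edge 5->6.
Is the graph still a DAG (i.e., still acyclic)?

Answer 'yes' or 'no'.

Answer: no

Derivation:
Given toposort: [2, 6, 1, 3, 0, 4, 5]
Position of 5: index 6; position of 6: index 1
New edge 5->6: backward (u after v in old order)
Backward edge: old toposort is now invalid. Check if this creates a cycle.
Does 6 already reach 5? Reachable from 6: [0, 1, 3, 4, 5, 6]. YES -> cycle!
Still a DAG? no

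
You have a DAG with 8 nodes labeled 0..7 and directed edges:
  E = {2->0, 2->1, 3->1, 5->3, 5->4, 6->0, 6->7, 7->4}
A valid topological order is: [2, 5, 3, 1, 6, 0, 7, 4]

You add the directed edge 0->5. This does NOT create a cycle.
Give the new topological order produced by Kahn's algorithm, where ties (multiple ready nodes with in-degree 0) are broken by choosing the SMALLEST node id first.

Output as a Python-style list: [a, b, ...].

Answer: [2, 6, 0, 5, 3, 1, 7, 4]

Derivation:
Old toposort: [2, 5, 3, 1, 6, 0, 7, 4]
Added edge: 0->5
Position of 0 (5) > position of 5 (1). Must reorder: 0 must now come before 5.
Run Kahn's algorithm (break ties by smallest node id):
  initial in-degrees: [2, 2, 0, 1, 2, 1, 0, 1]
  ready (indeg=0): [2, 6]
  pop 2: indeg[0]->1; indeg[1]->1 | ready=[6] | order so far=[2]
  pop 6: indeg[0]->0; indeg[7]->0 | ready=[0, 7] | order so far=[2, 6]
  pop 0: indeg[5]->0 | ready=[5, 7] | order so far=[2, 6, 0]
  pop 5: indeg[3]->0; indeg[4]->1 | ready=[3, 7] | order so far=[2, 6, 0, 5]
  pop 3: indeg[1]->0 | ready=[1, 7] | order so far=[2, 6, 0, 5, 3]
  pop 1: no out-edges | ready=[7] | order so far=[2, 6, 0, 5, 3, 1]
  pop 7: indeg[4]->0 | ready=[4] | order so far=[2, 6, 0, 5, 3, 1, 7]
  pop 4: no out-edges | ready=[] | order so far=[2, 6, 0, 5, 3, 1, 7, 4]
  Result: [2, 6, 0, 5, 3, 1, 7, 4]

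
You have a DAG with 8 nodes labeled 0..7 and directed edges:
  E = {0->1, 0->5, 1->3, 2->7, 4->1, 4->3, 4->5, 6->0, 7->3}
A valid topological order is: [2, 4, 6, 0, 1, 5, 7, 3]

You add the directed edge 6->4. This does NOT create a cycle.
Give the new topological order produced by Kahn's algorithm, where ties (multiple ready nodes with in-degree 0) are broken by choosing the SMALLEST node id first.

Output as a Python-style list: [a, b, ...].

Answer: [2, 6, 0, 4, 1, 5, 7, 3]

Derivation:
Old toposort: [2, 4, 6, 0, 1, 5, 7, 3]
Added edge: 6->4
Position of 6 (2) > position of 4 (1). Must reorder: 6 must now come before 4.
Run Kahn's algorithm (break ties by smallest node id):
  initial in-degrees: [1, 2, 0, 3, 1, 2, 0, 1]
  ready (indeg=0): [2, 6]
  pop 2: indeg[7]->0 | ready=[6, 7] | order so far=[2]
  pop 6: indeg[0]->0; indeg[4]->0 | ready=[0, 4, 7] | order so far=[2, 6]
  pop 0: indeg[1]->1; indeg[5]->1 | ready=[4, 7] | order so far=[2, 6, 0]
  pop 4: indeg[1]->0; indeg[3]->2; indeg[5]->0 | ready=[1, 5, 7] | order so far=[2, 6, 0, 4]
  pop 1: indeg[3]->1 | ready=[5, 7] | order so far=[2, 6, 0, 4, 1]
  pop 5: no out-edges | ready=[7] | order so far=[2, 6, 0, 4, 1, 5]
  pop 7: indeg[3]->0 | ready=[3] | order so far=[2, 6, 0, 4, 1, 5, 7]
  pop 3: no out-edges | ready=[] | order so far=[2, 6, 0, 4, 1, 5, 7, 3]
  Result: [2, 6, 0, 4, 1, 5, 7, 3]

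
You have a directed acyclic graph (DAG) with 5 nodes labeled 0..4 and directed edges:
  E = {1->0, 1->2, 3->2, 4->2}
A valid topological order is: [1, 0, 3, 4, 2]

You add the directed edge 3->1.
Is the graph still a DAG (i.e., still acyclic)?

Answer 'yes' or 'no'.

Answer: yes

Derivation:
Given toposort: [1, 0, 3, 4, 2]
Position of 3: index 2; position of 1: index 0
New edge 3->1: backward (u after v in old order)
Backward edge: old toposort is now invalid. Check if this creates a cycle.
Does 1 already reach 3? Reachable from 1: [0, 1, 2]. NO -> still a DAG (reorder needed).
Still a DAG? yes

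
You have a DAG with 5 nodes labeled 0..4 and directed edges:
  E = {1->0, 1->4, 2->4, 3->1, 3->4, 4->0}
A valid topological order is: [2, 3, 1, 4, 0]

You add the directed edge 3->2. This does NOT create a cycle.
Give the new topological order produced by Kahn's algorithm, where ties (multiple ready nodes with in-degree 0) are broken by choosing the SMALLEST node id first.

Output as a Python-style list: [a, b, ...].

Answer: [3, 1, 2, 4, 0]

Derivation:
Old toposort: [2, 3, 1, 4, 0]
Added edge: 3->2
Position of 3 (1) > position of 2 (0). Must reorder: 3 must now come before 2.
Run Kahn's algorithm (break ties by smallest node id):
  initial in-degrees: [2, 1, 1, 0, 3]
  ready (indeg=0): [3]
  pop 3: indeg[1]->0; indeg[2]->0; indeg[4]->2 | ready=[1, 2] | order so far=[3]
  pop 1: indeg[0]->1; indeg[4]->1 | ready=[2] | order so far=[3, 1]
  pop 2: indeg[4]->0 | ready=[4] | order so far=[3, 1, 2]
  pop 4: indeg[0]->0 | ready=[0] | order so far=[3, 1, 2, 4]
  pop 0: no out-edges | ready=[] | order so far=[3, 1, 2, 4, 0]
  Result: [3, 1, 2, 4, 0]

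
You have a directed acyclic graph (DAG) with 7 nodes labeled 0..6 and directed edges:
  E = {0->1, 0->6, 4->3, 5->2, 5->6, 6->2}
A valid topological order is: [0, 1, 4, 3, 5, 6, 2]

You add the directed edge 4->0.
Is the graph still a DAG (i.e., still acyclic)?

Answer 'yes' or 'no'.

Given toposort: [0, 1, 4, 3, 5, 6, 2]
Position of 4: index 2; position of 0: index 0
New edge 4->0: backward (u after v in old order)
Backward edge: old toposort is now invalid. Check if this creates a cycle.
Does 0 already reach 4? Reachable from 0: [0, 1, 2, 6]. NO -> still a DAG (reorder needed).
Still a DAG? yes

Answer: yes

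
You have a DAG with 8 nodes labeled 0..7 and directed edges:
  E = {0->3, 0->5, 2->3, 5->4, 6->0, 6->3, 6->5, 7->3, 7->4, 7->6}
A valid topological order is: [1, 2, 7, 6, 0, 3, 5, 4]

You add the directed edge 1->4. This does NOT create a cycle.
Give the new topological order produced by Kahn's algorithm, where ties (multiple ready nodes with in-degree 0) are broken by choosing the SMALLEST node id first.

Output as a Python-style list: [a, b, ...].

Old toposort: [1, 2, 7, 6, 0, 3, 5, 4]
Added edge: 1->4
Position of 1 (0) < position of 4 (7). Old order still valid.
Run Kahn's algorithm (break ties by smallest node id):
  initial in-degrees: [1, 0, 0, 4, 3, 2, 1, 0]
  ready (indeg=0): [1, 2, 7]
  pop 1: indeg[4]->2 | ready=[2, 7] | order so far=[1]
  pop 2: indeg[3]->3 | ready=[7] | order so far=[1, 2]
  pop 7: indeg[3]->2; indeg[4]->1; indeg[6]->0 | ready=[6] | order so far=[1, 2, 7]
  pop 6: indeg[0]->0; indeg[3]->1; indeg[5]->1 | ready=[0] | order so far=[1, 2, 7, 6]
  pop 0: indeg[3]->0; indeg[5]->0 | ready=[3, 5] | order so far=[1, 2, 7, 6, 0]
  pop 3: no out-edges | ready=[5] | order so far=[1, 2, 7, 6, 0, 3]
  pop 5: indeg[4]->0 | ready=[4] | order so far=[1, 2, 7, 6, 0, 3, 5]
  pop 4: no out-edges | ready=[] | order so far=[1, 2, 7, 6, 0, 3, 5, 4]
  Result: [1, 2, 7, 6, 0, 3, 5, 4]

Answer: [1, 2, 7, 6, 0, 3, 5, 4]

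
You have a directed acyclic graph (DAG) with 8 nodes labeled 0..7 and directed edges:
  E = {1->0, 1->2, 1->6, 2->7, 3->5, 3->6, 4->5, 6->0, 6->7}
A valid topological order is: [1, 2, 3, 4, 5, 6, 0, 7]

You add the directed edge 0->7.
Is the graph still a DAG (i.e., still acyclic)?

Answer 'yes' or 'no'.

Given toposort: [1, 2, 3, 4, 5, 6, 0, 7]
Position of 0: index 6; position of 7: index 7
New edge 0->7: forward
Forward edge: respects the existing order. Still a DAG, same toposort still valid.
Still a DAG? yes

Answer: yes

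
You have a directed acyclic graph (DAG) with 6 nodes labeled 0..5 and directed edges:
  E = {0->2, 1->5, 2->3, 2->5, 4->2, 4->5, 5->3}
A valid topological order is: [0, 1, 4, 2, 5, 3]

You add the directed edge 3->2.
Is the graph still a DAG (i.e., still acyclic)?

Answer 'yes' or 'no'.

Given toposort: [0, 1, 4, 2, 5, 3]
Position of 3: index 5; position of 2: index 3
New edge 3->2: backward (u after v in old order)
Backward edge: old toposort is now invalid. Check if this creates a cycle.
Does 2 already reach 3? Reachable from 2: [2, 3, 5]. YES -> cycle!
Still a DAG? no

Answer: no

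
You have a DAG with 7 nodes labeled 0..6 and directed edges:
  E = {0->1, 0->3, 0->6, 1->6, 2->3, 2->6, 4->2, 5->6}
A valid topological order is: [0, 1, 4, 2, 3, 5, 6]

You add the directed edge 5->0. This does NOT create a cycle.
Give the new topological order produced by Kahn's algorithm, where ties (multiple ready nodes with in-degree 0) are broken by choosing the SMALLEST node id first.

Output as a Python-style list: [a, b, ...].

Answer: [4, 2, 5, 0, 1, 3, 6]

Derivation:
Old toposort: [0, 1, 4, 2, 3, 5, 6]
Added edge: 5->0
Position of 5 (5) > position of 0 (0). Must reorder: 5 must now come before 0.
Run Kahn's algorithm (break ties by smallest node id):
  initial in-degrees: [1, 1, 1, 2, 0, 0, 4]
  ready (indeg=0): [4, 5]
  pop 4: indeg[2]->0 | ready=[2, 5] | order so far=[4]
  pop 2: indeg[3]->1; indeg[6]->3 | ready=[5] | order so far=[4, 2]
  pop 5: indeg[0]->0; indeg[6]->2 | ready=[0] | order so far=[4, 2, 5]
  pop 0: indeg[1]->0; indeg[3]->0; indeg[6]->1 | ready=[1, 3] | order so far=[4, 2, 5, 0]
  pop 1: indeg[6]->0 | ready=[3, 6] | order so far=[4, 2, 5, 0, 1]
  pop 3: no out-edges | ready=[6] | order so far=[4, 2, 5, 0, 1, 3]
  pop 6: no out-edges | ready=[] | order so far=[4, 2, 5, 0, 1, 3, 6]
  Result: [4, 2, 5, 0, 1, 3, 6]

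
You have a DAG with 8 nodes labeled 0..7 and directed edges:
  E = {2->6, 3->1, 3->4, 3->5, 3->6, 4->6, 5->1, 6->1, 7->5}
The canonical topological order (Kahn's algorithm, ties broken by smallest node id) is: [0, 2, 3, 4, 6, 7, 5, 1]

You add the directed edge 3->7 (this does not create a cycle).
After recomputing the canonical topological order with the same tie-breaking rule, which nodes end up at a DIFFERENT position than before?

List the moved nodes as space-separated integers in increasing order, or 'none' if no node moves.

Old toposort: [0, 2, 3, 4, 6, 7, 5, 1]
Added edge 3->7
Recompute Kahn (smallest-id tiebreak):
  initial in-degrees: [0, 3, 0, 0, 1, 2, 3, 1]
  ready (indeg=0): [0, 2, 3]
  pop 0: no out-edges | ready=[2, 3] | order so far=[0]
  pop 2: indeg[6]->2 | ready=[3] | order so far=[0, 2]
  pop 3: indeg[1]->2; indeg[4]->0; indeg[5]->1; indeg[6]->1; indeg[7]->0 | ready=[4, 7] | order so far=[0, 2, 3]
  pop 4: indeg[6]->0 | ready=[6, 7] | order so far=[0, 2, 3, 4]
  pop 6: indeg[1]->1 | ready=[7] | order so far=[0, 2, 3, 4, 6]
  pop 7: indeg[5]->0 | ready=[5] | order so far=[0, 2, 3, 4, 6, 7]
  pop 5: indeg[1]->0 | ready=[1] | order so far=[0, 2, 3, 4, 6, 7, 5]
  pop 1: no out-edges | ready=[] | order so far=[0, 2, 3, 4, 6, 7, 5, 1]
New canonical toposort: [0, 2, 3, 4, 6, 7, 5, 1]
Compare positions:
  Node 0: index 0 -> 0 (same)
  Node 1: index 7 -> 7 (same)
  Node 2: index 1 -> 1 (same)
  Node 3: index 2 -> 2 (same)
  Node 4: index 3 -> 3 (same)
  Node 5: index 6 -> 6 (same)
  Node 6: index 4 -> 4 (same)
  Node 7: index 5 -> 5 (same)
Nodes that changed position: none

Answer: none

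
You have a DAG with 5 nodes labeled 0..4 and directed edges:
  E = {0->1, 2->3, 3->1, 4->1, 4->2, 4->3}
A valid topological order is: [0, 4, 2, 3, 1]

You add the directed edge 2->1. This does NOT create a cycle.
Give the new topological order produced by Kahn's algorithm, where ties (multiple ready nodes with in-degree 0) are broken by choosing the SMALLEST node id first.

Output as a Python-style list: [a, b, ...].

Answer: [0, 4, 2, 3, 1]

Derivation:
Old toposort: [0, 4, 2, 3, 1]
Added edge: 2->1
Position of 2 (2) < position of 1 (4). Old order still valid.
Run Kahn's algorithm (break ties by smallest node id):
  initial in-degrees: [0, 4, 1, 2, 0]
  ready (indeg=0): [0, 4]
  pop 0: indeg[1]->3 | ready=[4] | order so far=[0]
  pop 4: indeg[1]->2; indeg[2]->0; indeg[3]->1 | ready=[2] | order so far=[0, 4]
  pop 2: indeg[1]->1; indeg[3]->0 | ready=[3] | order so far=[0, 4, 2]
  pop 3: indeg[1]->0 | ready=[1] | order so far=[0, 4, 2, 3]
  pop 1: no out-edges | ready=[] | order so far=[0, 4, 2, 3, 1]
  Result: [0, 4, 2, 3, 1]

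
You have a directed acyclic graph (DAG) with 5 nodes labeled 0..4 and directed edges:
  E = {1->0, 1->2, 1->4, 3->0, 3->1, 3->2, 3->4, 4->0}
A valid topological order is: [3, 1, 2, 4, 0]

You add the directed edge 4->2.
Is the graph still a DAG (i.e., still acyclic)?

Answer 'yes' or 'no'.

Answer: yes

Derivation:
Given toposort: [3, 1, 2, 4, 0]
Position of 4: index 3; position of 2: index 2
New edge 4->2: backward (u after v in old order)
Backward edge: old toposort is now invalid. Check if this creates a cycle.
Does 2 already reach 4? Reachable from 2: [2]. NO -> still a DAG (reorder needed).
Still a DAG? yes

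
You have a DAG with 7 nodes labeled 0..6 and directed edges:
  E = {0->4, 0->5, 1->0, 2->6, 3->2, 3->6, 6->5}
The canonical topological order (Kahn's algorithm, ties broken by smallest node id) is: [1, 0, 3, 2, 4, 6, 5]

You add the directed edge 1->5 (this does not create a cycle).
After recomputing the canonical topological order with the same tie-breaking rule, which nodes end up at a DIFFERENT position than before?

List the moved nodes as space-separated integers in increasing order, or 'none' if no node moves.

Answer: none

Derivation:
Old toposort: [1, 0, 3, 2, 4, 6, 5]
Added edge 1->5
Recompute Kahn (smallest-id tiebreak):
  initial in-degrees: [1, 0, 1, 0, 1, 3, 2]
  ready (indeg=0): [1, 3]
  pop 1: indeg[0]->0; indeg[5]->2 | ready=[0, 3] | order so far=[1]
  pop 0: indeg[4]->0; indeg[5]->1 | ready=[3, 4] | order so far=[1, 0]
  pop 3: indeg[2]->0; indeg[6]->1 | ready=[2, 4] | order so far=[1, 0, 3]
  pop 2: indeg[6]->0 | ready=[4, 6] | order so far=[1, 0, 3, 2]
  pop 4: no out-edges | ready=[6] | order so far=[1, 0, 3, 2, 4]
  pop 6: indeg[5]->0 | ready=[5] | order so far=[1, 0, 3, 2, 4, 6]
  pop 5: no out-edges | ready=[] | order so far=[1, 0, 3, 2, 4, 6, 5]
New canonical toposort: [1, 0, 3, 2, 4, 6, 5]
Compare positions:
  Node 0: index 1 -> 1 (same)
  Node 1: index 0 -> 0 (same)
  Node 2: index 3 -> 3 (same)
  Node 3: index 2 -> 2 (same)
  Node 4: index 4 -> 4 (same)
  Node 5: index 6 -> 6 (same)
  Node 6: index 5 -> 5 (same)
Nodes that changed position: none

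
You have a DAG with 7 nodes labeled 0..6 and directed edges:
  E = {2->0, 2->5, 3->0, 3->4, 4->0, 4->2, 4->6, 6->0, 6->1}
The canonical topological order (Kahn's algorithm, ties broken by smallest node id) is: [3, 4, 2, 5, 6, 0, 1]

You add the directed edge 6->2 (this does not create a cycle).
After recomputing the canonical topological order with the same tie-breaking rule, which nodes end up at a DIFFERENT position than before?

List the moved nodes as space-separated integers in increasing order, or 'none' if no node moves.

Old toposort: [3, 4, 2, 5, 6, 0, 1]
Added edge 6->2
Recompute Kahn (smallest-id tiebreak):
  initial in-degrees: [4, 1, 2, 0, 1, 1, 1]
  ready (indeg=0): [3]
  pop 3: indeg[0]->3; indeg[4]->0 | ready=[4] | order so far=[3]
  pop 4: indeg[0]->2; indeg[2]->1; indeg[6]->0 | ready=[6] | order so far=[3, 4]
  pop 6: indeg[0]->1; indeg[1]->0; indeg[2]->0 | ready=[1, 2] | order so far=[3, 4, 6]
  pop 1: no out-edges | ready=[2] | order so far=[3, 4, 6, 1]
  pop 2: indeg[0]->0; indeg[5]->0 | ready=[0, 5] | order so far=[3, 4, 6, 1, 2]
  pop 0: no out-edges | ready=[5] | order so far=[3, 4, 6, 1, 2, 0]
  pop 5: no out-edges | ready=[] | order so far=[3, 4, 6, 1, 2, 0, 5]
New canonical toposort: [3, 4, 6, 1, 2, 0, 5]
Compare positions:
  Node 0: index 5 -> 5 (same)
  Node 1: index 6 -> 3 (moved)
  Node 2: index 2 -> 4 (moved)
  Node 3: index 0 -> 0 (same)
  Node 4: index 1 -> 1 (same)
  Node 5: index 3 -> 6 (moved)
  Node 6: index 4 -> 2 (moved)
Nodes that changed position: 1 2 5 6

Answer: 1 2 5 6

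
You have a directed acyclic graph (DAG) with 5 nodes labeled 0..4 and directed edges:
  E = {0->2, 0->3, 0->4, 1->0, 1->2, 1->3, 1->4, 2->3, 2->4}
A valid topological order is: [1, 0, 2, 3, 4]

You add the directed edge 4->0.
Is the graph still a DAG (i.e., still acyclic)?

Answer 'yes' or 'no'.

Given toposort: [1, 0, 2, 3, 4]
Position of 4: index 4; position of 0: index 1
New edge 4->0: backward (u after v in old order)
Backward edge: old toposort is now invalid. Check if this creates a cycle.
Does 0 already reach 4? Reachable from 0: [0, 2, 3, 4]. YES -> cycle!
Still a DAG? no

Answer: no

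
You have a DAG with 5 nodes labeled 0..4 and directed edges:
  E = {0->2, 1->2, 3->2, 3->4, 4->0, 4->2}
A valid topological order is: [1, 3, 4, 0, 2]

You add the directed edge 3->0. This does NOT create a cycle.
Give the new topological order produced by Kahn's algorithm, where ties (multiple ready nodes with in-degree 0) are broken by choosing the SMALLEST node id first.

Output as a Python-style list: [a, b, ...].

Old toposort: [1, 3, 4, 0, 2]
Added edge: 3->0
Position of 3 (1) < position of 0 (3). Old order still valid.
Run Kahn's algorithm (break ties by smallest node id):
  initial in-degrees: [2, 0, 4, 0, 1]
  ready (indeg=0): [1, 3]
  pop 1: indeg[2]->3 | ready=[3] | order so far=[1]
  pop 3: indeg[0]->1; indeg[2]->2; indeg[4]->0 | ready=[4] | order so far=[1, 3]
  pop 4: indeg[0]->0; indeg[2]->1 | ready=[0] | order so far=[1, 3, 4]
  pop 0: indeg[2]->0 | ready=[2] | order so far=[1, 3, 4, 0]
  pop 2: no out-edges | ready=[] | order so far=[1, 3, 4, 0, 2]
  Result: [1, 3, 4, 0, 2]

Answer: [1, 3, 4, 0, 2]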